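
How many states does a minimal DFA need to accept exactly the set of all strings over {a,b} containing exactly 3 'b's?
By Myhill–Nerode, count the distinguishable equivalence classes: 5 classes — having seen 0, 1, …, 3, or >3 copies of 'b'; the count-3 class is the only accepting one and >3 is dead.
5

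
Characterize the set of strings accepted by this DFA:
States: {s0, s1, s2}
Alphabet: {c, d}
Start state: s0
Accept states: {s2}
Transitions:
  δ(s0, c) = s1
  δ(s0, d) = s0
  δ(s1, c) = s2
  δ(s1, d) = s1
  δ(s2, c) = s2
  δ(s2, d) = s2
Testing a few strings:
  'd' → reject
  'cd' → reject
  'c' → reject
  'dc' → reject
State roles: s0=zero c's seen; s1=one c seen; s2=≥ two c's seen
All strings over {c,d} containing at least two c's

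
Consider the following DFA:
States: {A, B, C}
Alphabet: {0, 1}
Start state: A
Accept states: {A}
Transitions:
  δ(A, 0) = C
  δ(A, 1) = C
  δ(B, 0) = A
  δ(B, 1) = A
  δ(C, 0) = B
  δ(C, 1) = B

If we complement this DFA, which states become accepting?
Complement accept states = All states \ Original accept states
= {A, B, C} \ {A}
{B, C}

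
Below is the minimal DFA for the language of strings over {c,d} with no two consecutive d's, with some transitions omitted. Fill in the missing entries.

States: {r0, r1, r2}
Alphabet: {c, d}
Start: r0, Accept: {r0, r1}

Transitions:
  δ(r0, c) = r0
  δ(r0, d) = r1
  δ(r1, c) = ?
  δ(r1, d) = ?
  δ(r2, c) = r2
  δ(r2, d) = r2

From the language and accept set, identify what each state tracks — r0: last symbol not d (ok); r1: last symbol d (ok); r2: saw dd (dead).
Each missing δ(q, a) is the state matching the new tracked value after reading a.
δ(r1, c) = r0; δ(r1, d) = r2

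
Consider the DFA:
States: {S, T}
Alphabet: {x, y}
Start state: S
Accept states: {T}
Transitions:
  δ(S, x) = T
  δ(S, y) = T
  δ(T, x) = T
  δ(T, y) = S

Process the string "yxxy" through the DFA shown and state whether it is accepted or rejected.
Processing string "yxxy":
  S --y--> T
  T --x--> T
  T --x--> T
  T --y--> S
Final state: S
Accept states: {T}
No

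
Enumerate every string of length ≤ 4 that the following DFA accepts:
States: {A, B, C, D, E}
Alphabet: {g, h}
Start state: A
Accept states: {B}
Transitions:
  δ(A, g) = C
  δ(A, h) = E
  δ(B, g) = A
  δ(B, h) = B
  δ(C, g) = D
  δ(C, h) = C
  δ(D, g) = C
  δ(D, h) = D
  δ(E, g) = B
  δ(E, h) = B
hg, hh, hgh, hhh, hghh, hhhh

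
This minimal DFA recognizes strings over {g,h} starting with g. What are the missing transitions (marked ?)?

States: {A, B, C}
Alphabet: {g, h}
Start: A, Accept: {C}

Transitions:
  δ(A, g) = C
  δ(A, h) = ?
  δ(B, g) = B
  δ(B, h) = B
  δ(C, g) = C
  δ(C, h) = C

From the language and accept set, identify what each state tracks — A: no input read; B: started with h (dead); C: started with g.
Each missing δ(q, a) is the state matching the new tracked value after reading a.
δ(A, h) = B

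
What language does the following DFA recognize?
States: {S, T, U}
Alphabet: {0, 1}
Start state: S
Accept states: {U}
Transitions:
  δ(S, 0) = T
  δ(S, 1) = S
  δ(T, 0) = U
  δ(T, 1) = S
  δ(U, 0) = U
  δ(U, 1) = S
Testing a few strings:
  '10' → reject
  '0111' → reject
  '01' → reject
  '0' → reject
State roles: S=last symbol not 0; T=one trailing 0; U=two trailing 0's
All binary strings ending with 00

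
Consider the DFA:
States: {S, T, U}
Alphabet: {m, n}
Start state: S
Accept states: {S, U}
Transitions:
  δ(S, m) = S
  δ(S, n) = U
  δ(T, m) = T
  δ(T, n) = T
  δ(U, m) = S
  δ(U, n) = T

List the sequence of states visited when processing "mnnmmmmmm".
read 'm': S → S
  read 'n': S → U
  read 'n': U → T
  read 'm': T → T
  read 'm': T → T
  read 'm': T → T
  read 'm': T → T
  read 'm': T → T
  read 'm': T → T
S -> S -> U -> T -> T -> T -> T -> T -> T -> T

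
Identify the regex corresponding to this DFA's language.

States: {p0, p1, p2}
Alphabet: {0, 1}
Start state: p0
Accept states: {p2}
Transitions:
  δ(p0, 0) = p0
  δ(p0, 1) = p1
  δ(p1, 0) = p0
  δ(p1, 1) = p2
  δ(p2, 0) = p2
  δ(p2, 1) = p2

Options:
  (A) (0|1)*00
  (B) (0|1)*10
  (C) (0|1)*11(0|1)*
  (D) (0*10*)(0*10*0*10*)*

Check each option against the DFA on short strings; one disagreement eliminates an option:
  (A) (0|1)*00: on '00' the DFA goes p0 → p0 → p0 and rejects (p0 ∉ Accept), but the regex matches it → eliminate
  (B) (0|1)*10: on '10' the DFA goes p0 → p1 → p0 and rejects (p0 ∉ Accept), but the regex matches it → eliminate
  (C) (0|1)*11(0|1)*: agrees with the DFA on every string of length ≤ 6
  (D) (0*10*)(0*10*0*10*)*: on '1' the DFA goes p0 → p1 and rejects (p1 ∉ Accept), but the regex matches it → eliminate
Only (C) is consistent with the DFA.
(C) (0|1)*11(0|1)*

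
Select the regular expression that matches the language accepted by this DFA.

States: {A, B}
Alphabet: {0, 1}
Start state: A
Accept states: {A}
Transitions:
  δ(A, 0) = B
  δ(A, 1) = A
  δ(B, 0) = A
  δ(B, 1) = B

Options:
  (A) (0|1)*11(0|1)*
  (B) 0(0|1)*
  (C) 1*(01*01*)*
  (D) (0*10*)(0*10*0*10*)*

Check each option against the DFA on short strings; one disagreement eliminates an option:
  (A) (0|1)*11(0|1)*: on ε the DFA stays in A and accepts (A ∈ Accept), but the regex does not match it → eliminate
  (B) 0(0|1)*: on ε the DFA stays in A and accepts (A ∈ Accept), but the regex does not match it → eliminate
  (C) 1*(01*01*)*: agrees with the DFA on every string of length ≤ 6
  (D) (0*10*)(0*10*0*10*)*: on ε the DFA stays in A and accepts (A ∈ Accept), but the regex does not match it → eliminate
Only (C) is consistent with the DFA.
(C) 1*(01*01*)*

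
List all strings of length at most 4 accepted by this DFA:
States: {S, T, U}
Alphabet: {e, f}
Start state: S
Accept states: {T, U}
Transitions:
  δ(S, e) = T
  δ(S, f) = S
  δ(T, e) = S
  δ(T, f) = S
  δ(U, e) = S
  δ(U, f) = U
e, fe, eee, efe, ffe, eefe, effe, feee, fefe, fffe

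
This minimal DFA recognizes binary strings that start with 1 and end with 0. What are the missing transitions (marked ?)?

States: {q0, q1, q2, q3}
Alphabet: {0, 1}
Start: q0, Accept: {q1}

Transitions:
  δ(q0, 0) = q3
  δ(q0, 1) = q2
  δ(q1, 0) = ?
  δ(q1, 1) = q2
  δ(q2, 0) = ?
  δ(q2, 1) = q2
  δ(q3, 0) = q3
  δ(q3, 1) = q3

From the language and accept set, identify what each state tracks — q0: no input read; q1: started with 1, last symbol 0; q2: started with 1, last symbol 1; q3: started with 0 (dead).
Each missing δ(q, a) is the state matching the new tracked value after reading a.
δ(q1, 0) = q1; δ(q2, 0) = q1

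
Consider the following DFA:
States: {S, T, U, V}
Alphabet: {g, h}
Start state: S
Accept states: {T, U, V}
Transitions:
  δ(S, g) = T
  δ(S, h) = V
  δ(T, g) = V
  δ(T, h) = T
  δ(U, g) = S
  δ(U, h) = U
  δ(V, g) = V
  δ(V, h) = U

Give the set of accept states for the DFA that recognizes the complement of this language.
Complement accept states = All states \ Original accept states
= {S, T, U, V} \ {T, U, V}
{S}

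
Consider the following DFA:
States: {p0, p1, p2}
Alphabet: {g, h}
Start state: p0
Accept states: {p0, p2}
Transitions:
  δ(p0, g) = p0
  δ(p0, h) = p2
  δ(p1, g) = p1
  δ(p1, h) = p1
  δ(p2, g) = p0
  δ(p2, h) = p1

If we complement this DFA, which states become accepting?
Complement accept states = All states \ Original accept states
= {p0, p1, p2} \ {p0, p2}
{p1}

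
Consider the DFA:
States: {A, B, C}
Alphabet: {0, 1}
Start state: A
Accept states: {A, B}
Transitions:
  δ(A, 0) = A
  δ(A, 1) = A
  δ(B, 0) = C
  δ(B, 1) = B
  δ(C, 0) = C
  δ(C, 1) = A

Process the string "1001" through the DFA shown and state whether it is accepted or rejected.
Processing string "1001":
  A --1--> A
  A --0--> A
  A --0--> A
  A --1--> A
Final state: A
Accept states: {A, B}
Yes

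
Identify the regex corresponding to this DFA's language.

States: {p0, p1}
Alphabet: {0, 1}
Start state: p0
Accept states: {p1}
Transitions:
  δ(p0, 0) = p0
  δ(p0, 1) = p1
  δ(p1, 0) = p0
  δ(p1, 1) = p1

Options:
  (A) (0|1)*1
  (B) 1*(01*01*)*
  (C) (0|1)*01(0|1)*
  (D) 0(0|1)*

Check each option against the DFA on short strings; one disagreement eliminates an option:
  (A) (0|1)*1: agrees with the DFA on every string of length ≤ 6
  (B) 1*(01*01*)*: on ε the DFA stays in p0 and rejects (p0 ∉ Accept), but the regex matches it → eliminate
  (C) (0|1)*01(0|1)*: on '1' the DFA goes p0 → p1 and accepts (p1 ∈ Accept), but the regex does not match it → eliminate
  (D) 0(0|1)*: on '0' the DFA goes p0 → p0 and rejects (p0 ∉ Accept), but the regex matches it → eliminate
Only (A) is consistent with the DFA.
(A) (0|1)*1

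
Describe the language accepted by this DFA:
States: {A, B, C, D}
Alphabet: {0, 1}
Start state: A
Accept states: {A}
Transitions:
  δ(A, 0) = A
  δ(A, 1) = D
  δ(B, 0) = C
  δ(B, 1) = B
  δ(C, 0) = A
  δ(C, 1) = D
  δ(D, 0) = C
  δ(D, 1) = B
Testing a few strings:
  '0000' → accept
  '0011' → reject
  '0' → accept
  '1' → reject
State roles: A=value ≡ 0 (mod 4); B=value ≡ 3 (mod 4); C=value ≡ 2 (mod 4); D=value ≡ 1 (mod 4)
All binary strings representing a multiple of 4 (read in base 2; leading zeros allowed and ε counts as 0)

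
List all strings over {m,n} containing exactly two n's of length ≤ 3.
nn, mnn, nmn, nnm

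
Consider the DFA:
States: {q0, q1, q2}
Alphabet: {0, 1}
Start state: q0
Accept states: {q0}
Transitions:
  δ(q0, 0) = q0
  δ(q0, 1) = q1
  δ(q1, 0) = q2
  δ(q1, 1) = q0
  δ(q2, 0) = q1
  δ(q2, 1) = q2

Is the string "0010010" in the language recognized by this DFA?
Processing string "0010010":
  q0 --0--> q0
  q0 --0--> q0
  q0 --1--> q1
  q1 --0--> q2
  q2 --0--> q1
  q1 --1--> q0
  q0 --0--> q0
Final state: q0
Accept states: {q0}
Yes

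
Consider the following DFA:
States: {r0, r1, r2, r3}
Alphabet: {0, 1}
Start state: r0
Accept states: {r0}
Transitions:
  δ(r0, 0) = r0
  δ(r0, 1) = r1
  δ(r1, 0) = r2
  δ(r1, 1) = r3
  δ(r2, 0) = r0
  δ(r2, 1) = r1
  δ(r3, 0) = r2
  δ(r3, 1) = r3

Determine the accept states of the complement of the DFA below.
Complement accept states = All states \ Original accept states
= {r0, r1, r2, r3} \ {r0}
{r1, r2, r3}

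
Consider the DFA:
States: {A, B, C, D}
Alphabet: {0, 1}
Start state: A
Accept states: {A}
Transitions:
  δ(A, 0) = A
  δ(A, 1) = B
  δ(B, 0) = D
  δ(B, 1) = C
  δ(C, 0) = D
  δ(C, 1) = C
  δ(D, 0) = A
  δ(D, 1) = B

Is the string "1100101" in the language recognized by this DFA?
Processing string "1100101":
  A --1--> B
  B --1--> C
  C --0--> D
  D --0--> A
  A --1--> B
  B --0--> D
  D --1--> B
Final state: B
Accept states: {A}
No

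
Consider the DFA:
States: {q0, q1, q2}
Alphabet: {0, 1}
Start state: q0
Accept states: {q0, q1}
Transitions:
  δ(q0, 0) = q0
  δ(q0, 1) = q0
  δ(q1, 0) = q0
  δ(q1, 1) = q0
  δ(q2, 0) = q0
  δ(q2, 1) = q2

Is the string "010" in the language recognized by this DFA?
Processing string "010":
  q0 --0--> q0
  q0 --1--> q0
  q0 --0--> q0
Final state: q0
Accept states: {q0, q1}
Yes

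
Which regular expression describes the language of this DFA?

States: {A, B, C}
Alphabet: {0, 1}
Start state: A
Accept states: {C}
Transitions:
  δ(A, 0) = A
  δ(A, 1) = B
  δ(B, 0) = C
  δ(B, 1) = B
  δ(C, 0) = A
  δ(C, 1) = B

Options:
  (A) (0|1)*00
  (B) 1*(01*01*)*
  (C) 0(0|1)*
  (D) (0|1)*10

Check each option against the DFA on short strings; one disagreement eliminates an option:
  (A) (0|1)*00: on '00' the DFA goes A → A → A and rejects (A ∉ Accept), but the regex matches it → eliminate
  (B) 1*(01*01*)*: on ε the DFA stays in A and rejects (A ∉ Accept), but the regex matches it → eliminate
  (C) 0(0|1)*: on '0' the DFA goes A → A and rejects (A ∉ Accept), but the regex matches it → eliminate
  (D) (0|1)*10: agrees with the DFA on every string of length ≤ 6
Only (D) is consistent with the DFA.
(D) (0|1)*10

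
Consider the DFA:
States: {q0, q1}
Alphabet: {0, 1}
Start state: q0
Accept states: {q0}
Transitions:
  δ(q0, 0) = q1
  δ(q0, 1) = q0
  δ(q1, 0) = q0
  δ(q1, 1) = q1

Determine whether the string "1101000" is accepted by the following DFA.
Processing string "1101000":
  q0 --1--> q0
  q0 --1--> q0
  q0 --0--> q1
  q1 --1--> q1
  q1 --0--> q0
  q0 --0--> q1
  q1 --0--> q0
Final state: q0
Accept states: {q0}
Yes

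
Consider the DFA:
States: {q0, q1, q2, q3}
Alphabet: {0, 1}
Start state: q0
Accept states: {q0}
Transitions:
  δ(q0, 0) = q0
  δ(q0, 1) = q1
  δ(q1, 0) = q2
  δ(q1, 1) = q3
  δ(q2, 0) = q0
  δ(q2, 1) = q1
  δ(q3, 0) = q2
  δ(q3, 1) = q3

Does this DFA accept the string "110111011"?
Processing string "110111011":
  q0 --1--> q1
  q1 --1--> q3
  q3 --0--> q2
  q2 --1--> q1
  q1 --1--> q3
  q3 --1--> q3
  q3 --0--> q2
  q2 --1--> q1
  q1 --1--> q3
Final state: q3
Accept states: {q0}
No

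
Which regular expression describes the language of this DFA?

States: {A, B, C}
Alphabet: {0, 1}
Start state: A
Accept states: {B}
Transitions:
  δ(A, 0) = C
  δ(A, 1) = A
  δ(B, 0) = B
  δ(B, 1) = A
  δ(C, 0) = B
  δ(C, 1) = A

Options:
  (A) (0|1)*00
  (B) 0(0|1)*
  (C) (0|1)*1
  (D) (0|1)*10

Check each option against the DFA on short strings; one disagreement eliminates an option:
  (A) (0|1)*00: agrees with the DFA on every string of length ≤ 6
  (B) 0(0|1)*: on '0' the DFA goes A → C and rejects (C ∉ Accept), but the regex matches it → eliminate
  (C) (0|1)*1: on '1' the DFA goes A → A and rejects (A ∉ Accept), but the regex matches it → eliminate
  (D) (0|1)*10: on '00' the DFA goes A → C → B and accepts (B ∈ Accept), but the regex does not match it → eliminate
Only (A) is consistent with the DFA.
(A) (0|1)*00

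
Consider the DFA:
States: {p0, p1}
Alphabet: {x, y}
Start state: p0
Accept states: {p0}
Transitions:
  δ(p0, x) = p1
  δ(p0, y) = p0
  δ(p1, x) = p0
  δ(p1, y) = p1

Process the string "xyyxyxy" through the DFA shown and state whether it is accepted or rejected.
Processing string "xyyxyxy":
  p0 --x--> p1
  p1 --y--> p1
  p1 --y--> p1
  p1 --x--> p0
  p0 --y--> p0
  p0 --x--> p1
  p1 --y--> p1
Final state: p1
Accept states: {p0}
No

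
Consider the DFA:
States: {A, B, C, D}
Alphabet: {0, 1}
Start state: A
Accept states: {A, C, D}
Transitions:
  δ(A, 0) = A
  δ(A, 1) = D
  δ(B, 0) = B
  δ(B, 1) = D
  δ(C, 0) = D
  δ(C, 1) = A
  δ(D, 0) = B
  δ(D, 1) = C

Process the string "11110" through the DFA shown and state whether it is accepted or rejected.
Processing string "11110":
  A --1--> D
  D --1--> C
  C --1--> A
  A --1--> D
  D --0--> B
Final state: B
Accept states: {A, C, D}
No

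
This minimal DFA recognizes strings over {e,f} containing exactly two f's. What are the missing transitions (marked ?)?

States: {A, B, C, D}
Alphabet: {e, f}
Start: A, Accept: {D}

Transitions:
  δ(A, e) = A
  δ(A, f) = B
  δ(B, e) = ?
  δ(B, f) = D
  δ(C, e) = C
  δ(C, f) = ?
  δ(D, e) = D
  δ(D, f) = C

From the language and accept set, identify what each state tracks — A: zero f's; B: one f; C: ≥ three f's (dead); D: two f's.
Each missing δ(q, a) is the state matching the new tracked value after reading a.
δ(B, e) = B; δ(C, f) = C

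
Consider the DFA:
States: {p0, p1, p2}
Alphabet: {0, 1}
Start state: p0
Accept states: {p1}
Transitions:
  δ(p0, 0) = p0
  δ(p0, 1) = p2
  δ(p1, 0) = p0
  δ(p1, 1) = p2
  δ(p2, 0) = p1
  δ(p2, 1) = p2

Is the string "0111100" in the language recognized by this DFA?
Processing string "0111100":
  p0 --0--> p0
  p0 --1--> p2
  p2 --1--> p2
  p2 --1--> p2
  p2 --1--> p2
  p2 --0--> p1
  p1 --0--> p0
Final state: p0
Accept states: {p1}
No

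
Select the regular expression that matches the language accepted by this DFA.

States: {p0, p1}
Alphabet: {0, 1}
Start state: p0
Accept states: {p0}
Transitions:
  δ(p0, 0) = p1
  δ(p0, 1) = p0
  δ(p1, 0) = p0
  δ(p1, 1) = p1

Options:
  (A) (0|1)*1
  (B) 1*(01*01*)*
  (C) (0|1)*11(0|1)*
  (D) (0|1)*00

Check each option against the DFA on short strings; one disagreement eliminates an option:
  (A) (0|1)*1: on ε the DFA stays in p0 and accepts (p0 ∈ Accept), but the regex does not match it → eliminate
  (B) 1*(01*01*)*: agrees with the DFA on every string of length ≤ 6
  (C) (0|1)*11(0|1)*: on ε the DFA stays in p0 and accepts (p0 ∈ Accept), but the regex does not match it → eliminate
  (D) (0|1)*00: on ε the DFA stays in p0 and accepts (p0 ∈ Accept), but the regex does not match it → eliminate
Only (B) is consistent with the DFA.
(B) 1*(01*01*)*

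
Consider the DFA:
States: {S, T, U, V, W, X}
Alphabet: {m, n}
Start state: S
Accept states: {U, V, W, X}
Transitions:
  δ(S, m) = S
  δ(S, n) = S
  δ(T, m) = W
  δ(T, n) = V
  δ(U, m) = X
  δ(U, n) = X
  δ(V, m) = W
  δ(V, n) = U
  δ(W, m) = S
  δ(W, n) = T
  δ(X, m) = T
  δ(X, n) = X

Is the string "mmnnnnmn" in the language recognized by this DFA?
Processing string "mmnnnnmn":
  S --m--> S
  S --m--> S
  S --n--> S
  S --n--> S
  S --n--> S
  S --n--> S
  S --m--> S
  S --n--> S
Final state: S
Accept states: {U, V, W, X}
No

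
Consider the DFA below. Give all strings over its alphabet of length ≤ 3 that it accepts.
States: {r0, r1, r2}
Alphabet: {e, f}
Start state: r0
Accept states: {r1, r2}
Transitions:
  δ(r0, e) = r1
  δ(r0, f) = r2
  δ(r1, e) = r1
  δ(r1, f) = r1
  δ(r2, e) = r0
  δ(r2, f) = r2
e, f, ee, ef, ff, eee, eef, efe, eff, fee, fef, fff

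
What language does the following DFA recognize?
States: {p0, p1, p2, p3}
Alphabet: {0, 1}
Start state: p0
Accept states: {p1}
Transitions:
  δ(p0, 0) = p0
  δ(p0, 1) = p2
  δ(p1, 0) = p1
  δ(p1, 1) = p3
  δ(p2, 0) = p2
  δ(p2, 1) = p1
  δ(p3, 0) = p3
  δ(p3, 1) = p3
Testing a few strings:
  '01' → reject
  '111' → reject
  '011' → accept
  '00' → reject
State roles: p0=zero 1's; p1=two 1's; p2=one 1; p3=≥ three 1's (dead)
All binary strings containing exactly two 1's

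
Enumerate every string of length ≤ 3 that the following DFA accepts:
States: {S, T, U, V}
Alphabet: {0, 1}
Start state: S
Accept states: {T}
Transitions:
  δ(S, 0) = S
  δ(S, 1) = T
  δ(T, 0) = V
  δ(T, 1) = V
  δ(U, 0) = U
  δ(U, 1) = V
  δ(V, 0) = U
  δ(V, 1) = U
1, 01, 001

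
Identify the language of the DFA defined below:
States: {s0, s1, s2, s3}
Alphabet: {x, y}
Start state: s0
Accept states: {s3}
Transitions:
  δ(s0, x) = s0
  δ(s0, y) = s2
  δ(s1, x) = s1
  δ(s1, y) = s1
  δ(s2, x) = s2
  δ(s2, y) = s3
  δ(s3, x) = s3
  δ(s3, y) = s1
Testing a few strings:
  'xxy' → reject
  'xyxy' → accept
  'y' → reject
  'xxxx' → reject
State roles: s0=zero y's; s1=≥ three y's (dead); s2=one y; s3=two y's
All strings over {x,y} containing exactly two y's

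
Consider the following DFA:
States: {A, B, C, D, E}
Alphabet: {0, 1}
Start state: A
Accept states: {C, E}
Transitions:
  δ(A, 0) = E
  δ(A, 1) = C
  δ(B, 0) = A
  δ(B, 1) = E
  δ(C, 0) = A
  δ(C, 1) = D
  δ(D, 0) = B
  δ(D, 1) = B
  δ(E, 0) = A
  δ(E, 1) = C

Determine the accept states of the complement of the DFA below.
Complement accept states = All states \ Original accept states
= {A, B, C, D, E} \ {C, E}
{A, B, D}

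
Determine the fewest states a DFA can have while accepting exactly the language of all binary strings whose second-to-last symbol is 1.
By Myhill–Nerode, count the distinguishable equivalence classes: 2^2 = 4 classes — the DFA must remember the last 2 symbols read; every pair of distinct length-2 suffixes is distinguishable by some continuation.
4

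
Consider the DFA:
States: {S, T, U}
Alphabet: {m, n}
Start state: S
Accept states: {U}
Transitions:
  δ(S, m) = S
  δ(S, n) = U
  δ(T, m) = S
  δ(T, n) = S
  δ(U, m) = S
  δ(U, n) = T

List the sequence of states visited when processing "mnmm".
read 'm': S → S
  read 'n': S → U
  read 'm': U → S
  read 'm': S → S
S -> S -> U -> S -> S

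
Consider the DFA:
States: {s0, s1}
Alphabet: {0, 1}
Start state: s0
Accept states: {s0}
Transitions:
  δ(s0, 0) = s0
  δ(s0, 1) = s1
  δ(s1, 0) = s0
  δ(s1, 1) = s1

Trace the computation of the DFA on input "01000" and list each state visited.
read '0': s0 → s0
  read '1': s0 → s1
  read '0': s1 → s0
  read '0': s0 → s0
  read '0': s0 → s0
s0 -> s0 -> s1 -> s0 -> s0 -> s0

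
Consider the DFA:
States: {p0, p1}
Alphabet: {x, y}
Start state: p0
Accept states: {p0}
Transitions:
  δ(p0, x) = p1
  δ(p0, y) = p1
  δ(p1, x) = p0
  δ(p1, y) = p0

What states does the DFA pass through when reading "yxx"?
read 'y': p0 → p1
  read 'x': p1 → p0
  read 'x': p0 → p1
p0 -> p1 -> p0 -> p1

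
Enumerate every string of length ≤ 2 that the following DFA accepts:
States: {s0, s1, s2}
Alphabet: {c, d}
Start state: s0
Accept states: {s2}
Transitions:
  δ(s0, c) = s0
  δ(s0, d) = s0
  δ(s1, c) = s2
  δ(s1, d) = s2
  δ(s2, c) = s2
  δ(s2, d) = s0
None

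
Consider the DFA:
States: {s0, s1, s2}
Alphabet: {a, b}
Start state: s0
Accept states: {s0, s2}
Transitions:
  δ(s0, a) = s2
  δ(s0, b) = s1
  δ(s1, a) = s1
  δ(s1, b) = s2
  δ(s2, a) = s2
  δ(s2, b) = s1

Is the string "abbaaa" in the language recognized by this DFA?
Processing string "abbaaa":
  s0 --a--> s2
  s2 --b--> s1
  s1 --b--> s2
  s2 --a--> s2
  s2 --a--> s2
  s2 --a--> s2
Final state: s2
Accept states: {s0, s2}
Yes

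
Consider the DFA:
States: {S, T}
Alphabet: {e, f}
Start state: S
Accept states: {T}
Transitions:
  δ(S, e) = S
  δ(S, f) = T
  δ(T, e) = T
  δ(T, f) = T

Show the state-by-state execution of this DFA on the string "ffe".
read 'f': S → T
  read 'f': T → T
  read 'e': T → T
S -> T -> T -> T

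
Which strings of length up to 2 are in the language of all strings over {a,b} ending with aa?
aa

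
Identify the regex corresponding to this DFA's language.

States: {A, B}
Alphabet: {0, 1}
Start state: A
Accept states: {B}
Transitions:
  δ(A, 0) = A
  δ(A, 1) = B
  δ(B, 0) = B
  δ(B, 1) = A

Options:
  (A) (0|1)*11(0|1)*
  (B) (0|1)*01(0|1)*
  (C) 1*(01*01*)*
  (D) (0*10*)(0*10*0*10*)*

Check each option against the DFA on short strings; one disagreement eliminates an option:
  (A) (0|1)*11(0|1)*: on '1' the DFA goes A → B and accepts (B ∈ Accept), but the regex does not match it → eliminate
  (B) (0|1)*01(0|1)*: on '1' the DFA goes A → B and accepts (B ∈ Accept), but the regex does not match it → eliminate
  (C) 1*(01*01*)*: on ε the DFA stays in A and rejects (A ∉ Accept), but the regex matches it → eliminate
  (D) (0*10*)(0*10*0*10*)*: agrees with the DFA on every string of length ≤ 6
Only (D) is consistent with the DFA.
(D) (0*10*)(0*10*0*10*)*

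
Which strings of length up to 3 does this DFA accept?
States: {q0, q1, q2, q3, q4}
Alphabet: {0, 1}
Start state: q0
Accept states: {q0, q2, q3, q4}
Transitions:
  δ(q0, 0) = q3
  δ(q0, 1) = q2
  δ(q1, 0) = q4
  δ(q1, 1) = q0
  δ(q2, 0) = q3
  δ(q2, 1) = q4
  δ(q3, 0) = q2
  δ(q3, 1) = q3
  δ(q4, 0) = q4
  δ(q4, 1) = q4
ε, 0, 1, 00, 01, 10, 11, 000, 001, 010, 011, 100, 101, 110, 111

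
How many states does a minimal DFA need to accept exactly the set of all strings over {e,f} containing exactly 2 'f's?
By Myhill–Nerode, count the distinguishable equivalence classes: 4 classes — having seen 0, 1, 2, or >2 copies of 'f'; the count-2 class is the only accepting one and >2 is dead.
4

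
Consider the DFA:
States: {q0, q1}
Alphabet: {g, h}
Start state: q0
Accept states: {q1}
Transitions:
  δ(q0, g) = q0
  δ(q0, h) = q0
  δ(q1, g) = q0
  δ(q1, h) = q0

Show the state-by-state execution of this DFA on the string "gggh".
read 'g': q0 → q0
  read 'g': q0 → q0
  read 'g': q0 → q0
  read 'h': q0 → q0
q0 -> q0 -> q0 -> q0 -> q0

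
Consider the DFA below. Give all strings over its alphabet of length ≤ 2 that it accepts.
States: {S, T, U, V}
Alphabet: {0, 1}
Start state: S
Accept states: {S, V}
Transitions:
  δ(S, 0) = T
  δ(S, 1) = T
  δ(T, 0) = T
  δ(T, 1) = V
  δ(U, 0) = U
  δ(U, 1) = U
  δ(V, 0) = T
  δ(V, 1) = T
ε, 01, 11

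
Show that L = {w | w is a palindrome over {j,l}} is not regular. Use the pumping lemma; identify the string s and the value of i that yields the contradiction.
Assume L is regular with pumping length p. Idea: pumping the leading j-block breaks the symmetry.
Choose s = j^p l j^p (a palindrome of length 2p+1 ≥ p). By the pumping lemma, s = xyz with |xy| ≤ p, |y| > 0, so y = j^k with k > 0 (xy lies entirely in the first j^p). Then xy²z = j^(p+k) l j^p, which is not a palindrome since p+k ≠ p.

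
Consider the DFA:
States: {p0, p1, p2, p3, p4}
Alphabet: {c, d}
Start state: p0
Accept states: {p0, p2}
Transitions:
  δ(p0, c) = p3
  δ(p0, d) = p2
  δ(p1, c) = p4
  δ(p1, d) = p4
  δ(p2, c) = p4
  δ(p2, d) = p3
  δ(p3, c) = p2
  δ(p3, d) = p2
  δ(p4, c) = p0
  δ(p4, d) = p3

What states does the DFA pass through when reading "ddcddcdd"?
read 'd': p0 → p2
  read 'd': p2 → p3
  read 'c': p3 → p2
  read 'd': p2 → p3
  read 'd': p3 → p2
  read 'c': p2 → p4
  read 'd': p4 → p3
  read 'd': p3 → p2
p0 -> p2 -> p3 -> p2 -> p3 -> p2 -> p4 -> p3 -> p2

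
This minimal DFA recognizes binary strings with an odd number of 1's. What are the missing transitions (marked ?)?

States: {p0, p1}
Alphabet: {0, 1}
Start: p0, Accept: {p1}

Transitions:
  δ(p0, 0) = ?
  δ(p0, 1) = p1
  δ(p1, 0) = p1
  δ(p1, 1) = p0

From the language and accept set, identify what each state tracks — p0: even number of 1's so far; p1: odd number of 1's so far.
Each missing δ(q, a) is the state matching the new tracked value after reading a.
δ(p0, 0) = p0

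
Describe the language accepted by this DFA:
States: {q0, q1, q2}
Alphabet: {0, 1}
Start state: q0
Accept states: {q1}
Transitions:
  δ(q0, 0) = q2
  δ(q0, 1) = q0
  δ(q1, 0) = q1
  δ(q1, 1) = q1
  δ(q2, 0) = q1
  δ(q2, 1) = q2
Testing a few strings:
  '1111' → reject
  '0010' → accept
  '001' → accept
  '1110' → reject
State roles: q0=zero 0's seen; q1=≥ two 0's seen; q2=one 0 seen
All binary strings containing at least two 0's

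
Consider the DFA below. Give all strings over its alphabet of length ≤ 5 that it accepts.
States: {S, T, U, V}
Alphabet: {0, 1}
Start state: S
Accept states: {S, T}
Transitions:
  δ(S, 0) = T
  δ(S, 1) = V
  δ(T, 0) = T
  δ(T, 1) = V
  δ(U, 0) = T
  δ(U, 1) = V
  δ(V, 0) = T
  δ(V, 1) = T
ε, 0, 00, 10, 11, 000, 010, 011, 100, 110, 0000, 0010, 0011, 0100, 0110, 1000, 1010, 1011, 1100, 1110, 1111, 00000, 00010, 00011, 00100, 00110, 01000, 01010, 01011, 01100, 01110, 01111, 10000, 10010, 10011, 10100, 10110, 11000, 11010, 11011, 11100, 11110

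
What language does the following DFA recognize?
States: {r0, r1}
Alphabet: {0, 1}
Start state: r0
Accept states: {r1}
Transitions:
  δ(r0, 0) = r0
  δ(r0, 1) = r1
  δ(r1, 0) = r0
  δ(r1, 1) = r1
Testing a few strings:
  '00' → reject
  '11' → accept
  '01' → accept
  '111' → accept
State roles: r0=last symbol not 1; r1=last symbol is 1
All binary strings ending with 1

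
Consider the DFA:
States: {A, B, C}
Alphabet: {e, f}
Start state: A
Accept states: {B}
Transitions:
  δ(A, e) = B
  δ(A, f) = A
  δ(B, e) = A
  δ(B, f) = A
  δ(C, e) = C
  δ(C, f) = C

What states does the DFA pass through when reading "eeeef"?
read 'e': A → B
  read 'e': B → A
  read 'e': A → B
  read 'e': B → A
  read 'f': A → A
A -> B -> A -> B -> A -> A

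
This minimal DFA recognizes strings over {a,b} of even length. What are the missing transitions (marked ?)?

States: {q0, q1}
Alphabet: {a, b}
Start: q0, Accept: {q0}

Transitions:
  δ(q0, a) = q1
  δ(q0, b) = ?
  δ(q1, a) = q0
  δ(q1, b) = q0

From the language and accept set, identify what each state tracks — q0: even length so far; q1: odd length so far.
Each missing δ(q, a) is the state matching the new tracked value after reading a.
δ(q0, b) = q1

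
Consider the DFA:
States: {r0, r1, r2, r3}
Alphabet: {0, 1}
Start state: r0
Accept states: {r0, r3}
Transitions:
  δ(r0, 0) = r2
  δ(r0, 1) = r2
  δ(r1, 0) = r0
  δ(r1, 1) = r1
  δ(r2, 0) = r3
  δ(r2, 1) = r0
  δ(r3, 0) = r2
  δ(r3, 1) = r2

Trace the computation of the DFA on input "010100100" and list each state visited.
read '0': r0 → r2
  read '1': r2 → r0
  read '0': r0 → r2
  read '1': r2 → r0
  read '0': r0 → r2
  read '0': r2 → r3
  read '1': r3 → r2
  read '0': r2 → r3
  read '0': r3 → r2
r0 -> r2 -> r0 -> r2 -> r0 -> r2 -> r3 -> r2 -> r3 -> r2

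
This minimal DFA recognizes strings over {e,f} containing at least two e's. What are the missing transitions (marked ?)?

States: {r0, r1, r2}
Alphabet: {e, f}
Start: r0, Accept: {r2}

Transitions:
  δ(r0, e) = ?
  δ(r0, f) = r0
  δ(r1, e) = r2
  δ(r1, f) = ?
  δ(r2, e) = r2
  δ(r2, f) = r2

From the language and accept set, identify what each state tracks — r0: zero e's seen; r1: one e seen; r2: ≥ two e's seen.
Each missing δ(q, a) is the state matching the new tracked value after reading a.
δ(r0, e) = r1; δ(r1, f) = r1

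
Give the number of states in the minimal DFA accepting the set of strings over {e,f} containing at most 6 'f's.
By Myhill–Nerode, count the distinguishable equivalence classes: 8 classes — having seen 0, 1, …, 6, or >6 copies of 'f'; counts 0 through 6 are accepting and >6 is dead.
8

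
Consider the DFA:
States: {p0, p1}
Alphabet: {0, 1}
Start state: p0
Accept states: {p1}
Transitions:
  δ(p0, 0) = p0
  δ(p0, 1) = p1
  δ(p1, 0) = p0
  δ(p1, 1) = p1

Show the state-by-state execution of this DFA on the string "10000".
read '1': p0 → p1
  read '0': p1 → p0
  read '0': p0 → p0
  read '0': p0 → p0
  read '0': p0 → p0
p0 -> p1 -> p0 -> p0 -> p0 -> p0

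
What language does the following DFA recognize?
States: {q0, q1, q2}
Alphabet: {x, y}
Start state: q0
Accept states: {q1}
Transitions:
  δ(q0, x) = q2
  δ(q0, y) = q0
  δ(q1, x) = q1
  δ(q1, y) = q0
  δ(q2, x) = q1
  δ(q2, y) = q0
Testing a few strings:
  'yxy' → reject
  'xxx' → accept
  'y' → reject
  'yy' → reject
State roles: q0=last symbol not x; q1=two trailing x's; q2=one trailing x
All strings over {x,y} ending with xx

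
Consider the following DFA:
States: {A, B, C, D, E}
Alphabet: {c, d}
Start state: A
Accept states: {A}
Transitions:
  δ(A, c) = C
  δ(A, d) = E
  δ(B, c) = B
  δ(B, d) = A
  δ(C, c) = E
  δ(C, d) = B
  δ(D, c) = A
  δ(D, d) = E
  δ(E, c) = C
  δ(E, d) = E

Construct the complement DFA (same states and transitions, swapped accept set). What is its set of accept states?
Complement accept states = All states \ Original accept states
= {A, B, C, D, E} \ {A}
{B, C, D, E}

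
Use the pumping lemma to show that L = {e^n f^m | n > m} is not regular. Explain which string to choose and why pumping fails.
Assume L is regular with pumping length p. Idea: pumping down the e-block drops the e-count to at most the f-count.
Choose s = e^(p+1) f^p ∈ L (|s| = 2p+1 ≥ p). By the pumping lemma, s = xyz with |xy| ≤ p, |y| > 0, so y = e^k with k ≥ 1. Take i = 0: xz = e^(p+1−k) f^p. Since k ≥ 1, p+1−k ≤ p, so the number of e's is no longer strictly greater than the number of f's, hence xz ∉ L.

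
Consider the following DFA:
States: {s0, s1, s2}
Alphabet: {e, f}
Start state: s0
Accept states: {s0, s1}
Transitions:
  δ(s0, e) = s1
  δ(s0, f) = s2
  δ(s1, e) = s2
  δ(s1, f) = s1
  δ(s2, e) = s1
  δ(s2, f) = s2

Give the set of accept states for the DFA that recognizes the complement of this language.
Complement accept states = All states \ Original accept states
= {s0, s1, s2} \ {s0, s1}
{s2}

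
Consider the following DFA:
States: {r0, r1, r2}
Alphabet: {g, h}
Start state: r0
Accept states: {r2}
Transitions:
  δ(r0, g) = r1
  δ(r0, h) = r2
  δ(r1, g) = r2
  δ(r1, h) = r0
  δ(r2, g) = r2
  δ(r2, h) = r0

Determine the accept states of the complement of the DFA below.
Complement accept states = All states \ Original accept states
= {r0, r1, r2} \ {r2}
{r0, r1}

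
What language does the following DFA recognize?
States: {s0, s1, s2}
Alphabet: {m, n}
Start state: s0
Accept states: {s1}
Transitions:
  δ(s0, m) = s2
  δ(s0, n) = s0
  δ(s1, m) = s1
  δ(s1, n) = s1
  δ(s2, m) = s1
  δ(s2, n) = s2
Testing a few strings:
  'nmn' → reject
  'n' → reject
  'nmm' → accept
  'mm' → accept
State roles: s0=zero m's seen; s1=≥ two m's seen; s2=one m seen
All strings over {m,n} containing at least two m's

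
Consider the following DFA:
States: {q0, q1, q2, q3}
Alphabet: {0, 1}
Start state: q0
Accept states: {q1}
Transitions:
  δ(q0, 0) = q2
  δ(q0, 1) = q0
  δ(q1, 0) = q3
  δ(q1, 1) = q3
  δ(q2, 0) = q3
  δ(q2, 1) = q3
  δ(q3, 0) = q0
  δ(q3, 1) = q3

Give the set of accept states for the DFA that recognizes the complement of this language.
Complement accept states = All states \ Original accept states
= {q0, q1, q2, q3} \ {q1}
{q0, q2, q3}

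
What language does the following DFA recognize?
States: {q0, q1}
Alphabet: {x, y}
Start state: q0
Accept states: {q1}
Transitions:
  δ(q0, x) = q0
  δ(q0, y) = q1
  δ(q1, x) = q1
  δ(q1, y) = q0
Testing a few strings:
  'x' → reject
  'xy' → accept
  'xxx' → reject
  'yxx' → accept
State roles: q0=even number of y's so far; q1=odd number of y's so far
All strings over {x,y} with an odd number of y's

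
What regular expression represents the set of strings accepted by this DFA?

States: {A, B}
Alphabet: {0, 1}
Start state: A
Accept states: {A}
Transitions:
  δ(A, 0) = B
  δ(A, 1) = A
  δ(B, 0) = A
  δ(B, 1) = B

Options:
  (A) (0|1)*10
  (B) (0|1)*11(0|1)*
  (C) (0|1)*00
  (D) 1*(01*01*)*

Check each option against the DFA on short strings; one disagreement eliminates an option:
  (A) (0|1)*10: on ε the DFA stays in A and accepts (A ∈ Accept), but the regex does not match it → eliminate
  (B) (0|1)*11(0|1)*: on ε the DFA stays in A and accepts (A ∈ Accept), but the regex does not match it → eliminate
  (C) (0|1)*00: on ε the DFA stays in A and accepts (A ∈ Accept), but the regex does not match it → eliminate
  (D) 1*(01*01*)*: agrees with the DFA on every string of length ≤ 6
Only (D) is consistent with the DFA.
(D) 1*(01*01*)*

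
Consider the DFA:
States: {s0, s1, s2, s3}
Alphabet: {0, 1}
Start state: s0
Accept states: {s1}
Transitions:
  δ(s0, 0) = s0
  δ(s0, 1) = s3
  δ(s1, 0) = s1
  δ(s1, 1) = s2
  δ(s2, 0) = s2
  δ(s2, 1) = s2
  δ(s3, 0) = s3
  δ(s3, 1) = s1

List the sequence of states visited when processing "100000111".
read '1': s0 → s3
  read '0': s3 → s3
  read '0': s3 → s3
  read '0': s3 → s3
  read '0': s3 → s3
  read '0': s3 → s3
  read '1': s3 → s1
  read '1': s1 → s2
  read '1': s2 → s2
s0 -> s3 -> s3 -> s3 -> s3 -> s3 -> s3 -> s1 -> s2 -> s2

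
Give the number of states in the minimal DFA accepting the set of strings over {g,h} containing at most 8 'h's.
By Myhill–Nerode, count the distinguishable equivalence classes: 10 classes — having seen 0, 1, …, 8, or >8 copies of 'h'; counts 0 through 8 are accepting and >8 is dead.
10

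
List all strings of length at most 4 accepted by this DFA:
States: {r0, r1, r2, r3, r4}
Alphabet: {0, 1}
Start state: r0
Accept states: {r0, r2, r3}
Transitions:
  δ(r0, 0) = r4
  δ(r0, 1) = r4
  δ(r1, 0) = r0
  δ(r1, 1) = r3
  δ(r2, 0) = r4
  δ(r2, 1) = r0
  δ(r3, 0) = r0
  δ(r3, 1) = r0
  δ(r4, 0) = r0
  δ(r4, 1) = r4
ε, 00, 10, 010, 110, 0000, 0010, 0110, 1000, 1010, 1110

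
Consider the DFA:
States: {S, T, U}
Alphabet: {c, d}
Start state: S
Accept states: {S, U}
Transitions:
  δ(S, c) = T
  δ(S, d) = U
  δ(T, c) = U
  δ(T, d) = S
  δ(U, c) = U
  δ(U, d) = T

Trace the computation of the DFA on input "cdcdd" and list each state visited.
read 'c': S → T
  read 'd': T → S
  read 'c': S → T
  read 'd': T → S
  read 'd': S → U
S -> T -> S -> T -> S -> U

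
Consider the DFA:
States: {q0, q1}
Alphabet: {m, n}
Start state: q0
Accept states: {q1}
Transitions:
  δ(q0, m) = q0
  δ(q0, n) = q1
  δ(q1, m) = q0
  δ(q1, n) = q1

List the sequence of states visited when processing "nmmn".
read 'n': q0 → q1
  read 'm': q1 → q0
  read 'm': q0 → q0
  read 'n': q0 → q1
q0 -> q1 -> q0 -> q0 -> q1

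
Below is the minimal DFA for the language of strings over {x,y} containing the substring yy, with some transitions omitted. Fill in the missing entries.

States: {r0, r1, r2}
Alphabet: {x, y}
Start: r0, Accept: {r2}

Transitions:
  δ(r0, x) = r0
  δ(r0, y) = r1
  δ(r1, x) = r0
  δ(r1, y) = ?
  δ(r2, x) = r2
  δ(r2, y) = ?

From the language and accept set, identify what each state tracks — r0: no progress toward yy; r1: one trailing y; r2: substring yy seen.
Each missing δ(q, a) is the state matching the new tracked value after reading a.
δ(r1, y) = r2; δ(r2, y) = r2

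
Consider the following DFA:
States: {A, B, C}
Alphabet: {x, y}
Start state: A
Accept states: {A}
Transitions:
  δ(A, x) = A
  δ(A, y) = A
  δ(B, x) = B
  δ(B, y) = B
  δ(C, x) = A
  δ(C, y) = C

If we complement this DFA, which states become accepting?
Complement accept states = All states \ Original accept states
= {A, B, C} \ {A}
{B, C}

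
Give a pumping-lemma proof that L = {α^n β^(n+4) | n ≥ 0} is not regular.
Assume L is regular with pumping length p. Idea: pumping the α-block breaks the fixed offset of 4.
Choose s = α^p β^(p+4) ∈ L. By the pumping lemma, s = xyz with |xy| ≤ p, |y| > 0, so y = α^k with k ≥ 1. Then xy²z = α^(p+k) β^(p+4). For this to be in L we would need p+4 = (p+k)+4, i.e. k = 0, contradicting k ≥ 1. So xy²z ∉ L.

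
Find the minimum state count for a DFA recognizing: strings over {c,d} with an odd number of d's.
By Myhill–Nerode, count the distinguishable equivalence classes: two classes — parity of the count of d's.
2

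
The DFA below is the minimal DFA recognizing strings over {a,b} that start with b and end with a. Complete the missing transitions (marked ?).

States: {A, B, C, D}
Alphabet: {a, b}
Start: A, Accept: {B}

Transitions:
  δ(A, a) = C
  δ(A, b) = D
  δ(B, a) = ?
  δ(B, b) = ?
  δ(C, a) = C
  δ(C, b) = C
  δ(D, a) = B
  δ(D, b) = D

From the language and accept set, identify what each state tracks — A: no input read; B: started with b, last symbol a; C: started with a (dead); D: started with b, last symbol b.
Each missing δ(q, a) is the state matching the new tracked value after reading a.
δ(B, a) = B; δ(B, b) = D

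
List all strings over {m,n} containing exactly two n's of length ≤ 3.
nn, mnn, nmn, nnm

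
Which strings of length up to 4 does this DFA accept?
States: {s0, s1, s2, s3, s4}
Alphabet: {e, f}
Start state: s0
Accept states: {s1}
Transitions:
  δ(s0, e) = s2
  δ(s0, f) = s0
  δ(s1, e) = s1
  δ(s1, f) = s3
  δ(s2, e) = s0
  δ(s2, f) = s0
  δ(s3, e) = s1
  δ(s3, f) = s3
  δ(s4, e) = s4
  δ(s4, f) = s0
None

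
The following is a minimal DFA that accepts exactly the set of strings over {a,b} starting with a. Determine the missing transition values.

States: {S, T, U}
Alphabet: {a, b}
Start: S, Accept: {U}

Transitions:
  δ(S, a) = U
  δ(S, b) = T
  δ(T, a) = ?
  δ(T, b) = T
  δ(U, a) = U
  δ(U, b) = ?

From the language and accept set, identify what each state tracks — S: no input read; T: started with b (dead); U: started with a.
Each missing δ(q, a) is the state matching the new tracked value after reading a.
δ(T, a) = T; δ(U, b) = U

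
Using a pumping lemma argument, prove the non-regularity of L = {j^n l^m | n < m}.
Assume L is regular with pumping length p. Idea: pumping up the j-block makes the j-count reach the l-count.
Choose s = j^p l^(p+1) ∈ L. By the pumping lemma, s = xyz with |xy| ≤ p, |y| > 0, so y = j^k with k ≥ 1. Then xy²z = j^(p+k) l^(p+1). Since p+k ≥ p+1, the number of j's is no longer strictly less than the number of l's, so xy²z ∉ L.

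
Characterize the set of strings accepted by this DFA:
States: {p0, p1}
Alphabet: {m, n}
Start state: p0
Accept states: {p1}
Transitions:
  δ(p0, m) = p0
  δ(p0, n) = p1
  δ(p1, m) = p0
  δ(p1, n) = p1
Testing a few strings:
  'm' → reject
  'nmn' → accept
  'nm' → reject
  'n' → accept
State roles: p0=last symbol not n; p1=last symbol is n
All strings over {m,n} ending with n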